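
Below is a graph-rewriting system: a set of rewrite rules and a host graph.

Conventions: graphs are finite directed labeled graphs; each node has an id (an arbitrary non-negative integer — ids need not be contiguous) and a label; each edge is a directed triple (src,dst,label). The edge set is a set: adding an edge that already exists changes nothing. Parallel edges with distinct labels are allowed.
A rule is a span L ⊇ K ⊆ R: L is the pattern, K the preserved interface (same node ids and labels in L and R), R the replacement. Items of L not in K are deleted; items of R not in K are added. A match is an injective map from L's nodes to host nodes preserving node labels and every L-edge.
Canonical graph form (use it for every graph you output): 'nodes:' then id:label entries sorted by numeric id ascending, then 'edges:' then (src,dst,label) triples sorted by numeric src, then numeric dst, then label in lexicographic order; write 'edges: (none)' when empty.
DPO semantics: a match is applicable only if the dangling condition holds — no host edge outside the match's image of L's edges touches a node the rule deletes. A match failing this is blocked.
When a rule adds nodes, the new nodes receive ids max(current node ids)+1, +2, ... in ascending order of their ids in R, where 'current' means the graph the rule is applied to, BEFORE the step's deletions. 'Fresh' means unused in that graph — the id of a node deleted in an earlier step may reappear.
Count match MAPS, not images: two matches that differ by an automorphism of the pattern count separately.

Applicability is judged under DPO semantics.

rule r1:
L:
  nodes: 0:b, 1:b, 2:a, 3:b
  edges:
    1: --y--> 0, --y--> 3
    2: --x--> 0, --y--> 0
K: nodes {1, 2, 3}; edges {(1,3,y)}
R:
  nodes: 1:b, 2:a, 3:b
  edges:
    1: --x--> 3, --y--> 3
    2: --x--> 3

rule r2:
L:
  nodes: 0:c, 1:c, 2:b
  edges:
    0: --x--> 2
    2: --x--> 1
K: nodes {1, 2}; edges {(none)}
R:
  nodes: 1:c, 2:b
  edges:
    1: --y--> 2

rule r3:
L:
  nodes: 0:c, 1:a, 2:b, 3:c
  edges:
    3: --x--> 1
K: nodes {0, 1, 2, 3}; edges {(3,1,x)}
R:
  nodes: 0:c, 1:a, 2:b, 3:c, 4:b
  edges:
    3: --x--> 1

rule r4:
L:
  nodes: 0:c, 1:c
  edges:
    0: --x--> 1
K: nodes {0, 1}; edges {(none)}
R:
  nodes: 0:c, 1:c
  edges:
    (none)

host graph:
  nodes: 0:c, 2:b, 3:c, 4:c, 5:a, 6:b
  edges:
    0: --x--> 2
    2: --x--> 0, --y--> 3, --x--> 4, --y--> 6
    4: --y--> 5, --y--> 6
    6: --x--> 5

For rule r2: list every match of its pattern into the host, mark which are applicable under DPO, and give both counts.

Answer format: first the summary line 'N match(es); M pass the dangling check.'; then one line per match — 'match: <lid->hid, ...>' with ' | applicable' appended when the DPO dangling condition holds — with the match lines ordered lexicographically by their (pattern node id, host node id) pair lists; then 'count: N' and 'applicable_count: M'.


1 match(es); 0 pass the dangling check.
match: 0->0, 1->4, 2->2
count: 1
applicable_count: 0


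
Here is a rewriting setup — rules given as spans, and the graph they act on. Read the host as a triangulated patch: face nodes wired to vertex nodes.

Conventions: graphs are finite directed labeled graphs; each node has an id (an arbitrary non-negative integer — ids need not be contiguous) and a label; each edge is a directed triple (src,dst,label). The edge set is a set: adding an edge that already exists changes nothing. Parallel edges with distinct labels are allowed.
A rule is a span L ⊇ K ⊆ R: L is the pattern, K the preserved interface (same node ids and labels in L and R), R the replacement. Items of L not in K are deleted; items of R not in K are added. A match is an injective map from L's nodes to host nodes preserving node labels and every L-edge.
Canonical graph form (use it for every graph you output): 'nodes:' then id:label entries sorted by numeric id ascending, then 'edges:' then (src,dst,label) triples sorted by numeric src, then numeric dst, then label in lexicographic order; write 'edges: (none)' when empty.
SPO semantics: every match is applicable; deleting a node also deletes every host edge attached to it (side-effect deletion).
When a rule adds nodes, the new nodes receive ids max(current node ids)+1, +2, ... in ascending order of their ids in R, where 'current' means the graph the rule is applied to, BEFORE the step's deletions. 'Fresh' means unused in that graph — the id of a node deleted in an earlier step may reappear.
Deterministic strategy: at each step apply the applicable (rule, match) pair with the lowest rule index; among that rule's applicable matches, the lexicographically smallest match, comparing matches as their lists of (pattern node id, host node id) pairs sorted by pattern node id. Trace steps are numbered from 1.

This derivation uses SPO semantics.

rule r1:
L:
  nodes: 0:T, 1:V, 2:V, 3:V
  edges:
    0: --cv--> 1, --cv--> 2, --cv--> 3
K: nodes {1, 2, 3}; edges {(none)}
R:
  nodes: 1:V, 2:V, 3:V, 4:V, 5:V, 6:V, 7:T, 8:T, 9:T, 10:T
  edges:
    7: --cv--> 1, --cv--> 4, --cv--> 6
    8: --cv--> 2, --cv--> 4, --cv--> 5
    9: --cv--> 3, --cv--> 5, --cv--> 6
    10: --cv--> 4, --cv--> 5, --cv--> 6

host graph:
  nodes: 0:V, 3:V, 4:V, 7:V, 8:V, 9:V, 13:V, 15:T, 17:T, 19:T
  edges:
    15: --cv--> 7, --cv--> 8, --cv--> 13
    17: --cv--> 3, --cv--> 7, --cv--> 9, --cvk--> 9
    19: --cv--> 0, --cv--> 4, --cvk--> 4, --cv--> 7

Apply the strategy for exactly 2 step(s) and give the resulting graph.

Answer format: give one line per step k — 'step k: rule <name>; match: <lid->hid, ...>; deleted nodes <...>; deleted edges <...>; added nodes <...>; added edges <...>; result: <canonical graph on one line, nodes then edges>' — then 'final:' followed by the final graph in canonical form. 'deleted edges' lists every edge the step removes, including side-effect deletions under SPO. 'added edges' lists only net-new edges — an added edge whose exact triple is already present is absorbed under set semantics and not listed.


step 1: rule r1; match: 0->15, 1->7, 2->8, 3->13; deleted nodes 15; deleted edges (15,7,cv); (15,8,cv); (15,13,cv); added nodes 20, 21, 22, 23, 24, 25, 26; added edges (23,7,cv); (23,20,cv); (23,22,cv); (24,8,cv); (24,20,cv); (24,21,cv); (25,13,cv); (25,21,cv); (25,22,cv); (26,20,cv); (26,21,cv); (26,22,cv); result: nodes: 0:V, 3:V, 4:V, 7:V, 8:V, 9:V, 13:V, 17:T, 19:T, 20:V, 21:V, 22:V, 23:T, 24:T, 25:T, 26:T edges: (17,3,cv); (17,7,cv); (17,9,cv); (17,9,cvk); (19,0,cv); (19,4,cv); (19,4,cvk); (19,7,cv); (23,7,cv); (23,20,cv); (23,22,cv); (24,8,cv); (24,20,cv); (24,21,cv); (25,13,cv); (25,21,cv); (25,22,cv); (26,20,cv); (26,21,cv); (26,22,cv)
step 2: rule r1; match: 0->17, 1->3, 2->7, 3->9; deleted nodes 17; deleted edges (17,3,cv); (17,7,cv); (17,9,cv); (17,9,cvk); added nodes 27, 28, 29, 30, 31, 32, 33; added edges (30,3,cv); (30,27,cv); (30,29,cv); (31,7,cv); (31,27,cv); (31,28,cv); (32,9,cv); (32,28,cv); (32,29,cv); (33,27,cv); (33,28,cv); (33,29,cv); result: nodes: 0:V, 3:V, 4:V, 7:V, 8:V, 9:V, 13:V, 19:T, 20:V, 21:V, 22:V, 23:T, 24:T, 25:T, 26:T, 27:V, 28:V, 29:V, 30:T, 31:T, 32:T, 33:T edges: (19,0,cv); (19,4,cv); (19,4,cvk); (19,7,cv); (23,7,cv); (23,20,cv); (23,22,cv); (24,8,cv); (24,20,cv); (24,21,cv); (25,13,cv); (25,21,cv); (25,22,cv); (26,20,cv); (26,21,cv); (26,22,cv); (30,3,cv); (30,27,cv); (30,29,cv); (31,7,cv); (31,27,cv); (31,28,cv); (32,9,cv); (32,28,cv); (32,29,cv); (33,27,cv); (33,28,cv); (33,29,cv)
final:
nodes: 0:V, 3:V, 4:V, 7:V, 8:V, 9:V, 13:V, 19:T, 20:V, 21:V, 22:V, 23:T, 24:T, 25:T, 26:T, 27:V, 28:V, 29:V, 30:T, 31:T, 32:T, 33:T
edges: (19,0,cv); (19,4,cv); (19,4,cvk); (19,7,cv); (23,7,cv); (23,20,cv); (23,22,cv); (24,8,cv); (24,20,cv); (24,21,cv); (25,13,cv); (25,21,cv); (25,22,cv); (26,20,cv); (26,21,cv); (26,22,cv); (30,3,cv); (30,27,cv); (30,29,cv); (31,7,cv); (31,27,cv); (31,28,cv); (32,9,cv); (32,28,cv); (32,29,cv); (33,27,cv); (33,28,cv); (33,29,cv)


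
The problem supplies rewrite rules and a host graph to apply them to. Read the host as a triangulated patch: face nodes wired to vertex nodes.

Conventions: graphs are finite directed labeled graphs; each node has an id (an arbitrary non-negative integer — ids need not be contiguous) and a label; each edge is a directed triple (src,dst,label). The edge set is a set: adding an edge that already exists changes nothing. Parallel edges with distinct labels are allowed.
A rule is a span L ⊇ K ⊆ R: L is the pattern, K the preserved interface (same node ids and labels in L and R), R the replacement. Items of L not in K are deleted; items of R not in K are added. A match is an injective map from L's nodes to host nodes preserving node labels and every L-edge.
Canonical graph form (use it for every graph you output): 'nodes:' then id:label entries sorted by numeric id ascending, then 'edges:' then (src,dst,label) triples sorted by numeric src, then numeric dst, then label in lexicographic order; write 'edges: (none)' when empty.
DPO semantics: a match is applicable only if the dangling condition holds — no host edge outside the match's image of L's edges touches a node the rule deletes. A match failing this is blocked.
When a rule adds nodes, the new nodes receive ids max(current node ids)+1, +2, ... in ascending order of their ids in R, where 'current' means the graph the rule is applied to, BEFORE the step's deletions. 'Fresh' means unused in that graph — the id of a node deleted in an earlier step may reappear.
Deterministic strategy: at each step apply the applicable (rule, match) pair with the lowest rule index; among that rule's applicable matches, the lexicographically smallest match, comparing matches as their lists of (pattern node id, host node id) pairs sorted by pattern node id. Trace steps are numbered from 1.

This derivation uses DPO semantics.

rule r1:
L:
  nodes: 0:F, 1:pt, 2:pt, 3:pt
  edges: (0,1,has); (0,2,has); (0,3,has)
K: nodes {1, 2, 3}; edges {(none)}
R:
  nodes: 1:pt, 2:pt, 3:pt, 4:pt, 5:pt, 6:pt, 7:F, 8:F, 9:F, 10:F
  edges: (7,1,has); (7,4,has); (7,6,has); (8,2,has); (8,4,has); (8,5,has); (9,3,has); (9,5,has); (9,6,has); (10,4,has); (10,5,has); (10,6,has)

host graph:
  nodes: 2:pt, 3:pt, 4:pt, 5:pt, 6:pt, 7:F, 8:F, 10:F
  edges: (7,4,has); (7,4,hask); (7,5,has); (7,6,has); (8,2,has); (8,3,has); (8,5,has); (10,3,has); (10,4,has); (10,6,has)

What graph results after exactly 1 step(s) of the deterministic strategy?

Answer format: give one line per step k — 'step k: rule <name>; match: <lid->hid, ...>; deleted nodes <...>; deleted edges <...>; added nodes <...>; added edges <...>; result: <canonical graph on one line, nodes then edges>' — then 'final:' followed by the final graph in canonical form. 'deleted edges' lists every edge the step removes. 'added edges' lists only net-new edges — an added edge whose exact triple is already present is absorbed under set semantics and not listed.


step 1: rule r1; match: 0->8, 1->2, 2->3, 3->5; deleted nodes 8; deleted edges (8,2,has); (8,3,has); (8,5,has); added nodes 11, 12, 13, 14, 15, 16, 17; added edges (14,2,has); (14,11,has); (14,13,has); (15,3,has); (15,11,has); (15,12,has); (16,5,has); (16,12,has); (16,13,has); (17,11,has); (17,12,has); (17,13,has); result: nodes: 2:pt, 3:pt, 4:pt, 5:pt, 6:pt, 7:F, 10:F, 11:pt, 12:pt, 13:pt, 14:F, 15:F, 16:F, 17:F edges: (7,4,has); (7,4,hask); (7,5,has); (7,6,has); (10,3,has); (10,4,has); (10,6,has); (14,2,has); (14,11,has); (14,13,has); (15,3,has); (15,11,has); (15,12,has); (16,5,has); (16,12,has); (16,13,has); (17,11,has); (17,12,has); (17,13,has)
final:
nodes: 2:pt, 3:pt, 4:pt, 5:pt, 6:pt, 7:F, 10:F, 11:pt, 12:pt, 13:pt, 14:F, 15:F, 16:F, 17:F
edges: (7,4,has); (7,4,hask); (7,5,has); (7,6,has); (10,3,has); (10,4,has); (10,6,has); (14,2,has); (14,11,has); (14,13,has); (15,3,has); (15,11,has); (15,12,has); (16,5,has); (16,12,has); (16,13,has); (17,11,has); (17,12,has); (17,13,has)


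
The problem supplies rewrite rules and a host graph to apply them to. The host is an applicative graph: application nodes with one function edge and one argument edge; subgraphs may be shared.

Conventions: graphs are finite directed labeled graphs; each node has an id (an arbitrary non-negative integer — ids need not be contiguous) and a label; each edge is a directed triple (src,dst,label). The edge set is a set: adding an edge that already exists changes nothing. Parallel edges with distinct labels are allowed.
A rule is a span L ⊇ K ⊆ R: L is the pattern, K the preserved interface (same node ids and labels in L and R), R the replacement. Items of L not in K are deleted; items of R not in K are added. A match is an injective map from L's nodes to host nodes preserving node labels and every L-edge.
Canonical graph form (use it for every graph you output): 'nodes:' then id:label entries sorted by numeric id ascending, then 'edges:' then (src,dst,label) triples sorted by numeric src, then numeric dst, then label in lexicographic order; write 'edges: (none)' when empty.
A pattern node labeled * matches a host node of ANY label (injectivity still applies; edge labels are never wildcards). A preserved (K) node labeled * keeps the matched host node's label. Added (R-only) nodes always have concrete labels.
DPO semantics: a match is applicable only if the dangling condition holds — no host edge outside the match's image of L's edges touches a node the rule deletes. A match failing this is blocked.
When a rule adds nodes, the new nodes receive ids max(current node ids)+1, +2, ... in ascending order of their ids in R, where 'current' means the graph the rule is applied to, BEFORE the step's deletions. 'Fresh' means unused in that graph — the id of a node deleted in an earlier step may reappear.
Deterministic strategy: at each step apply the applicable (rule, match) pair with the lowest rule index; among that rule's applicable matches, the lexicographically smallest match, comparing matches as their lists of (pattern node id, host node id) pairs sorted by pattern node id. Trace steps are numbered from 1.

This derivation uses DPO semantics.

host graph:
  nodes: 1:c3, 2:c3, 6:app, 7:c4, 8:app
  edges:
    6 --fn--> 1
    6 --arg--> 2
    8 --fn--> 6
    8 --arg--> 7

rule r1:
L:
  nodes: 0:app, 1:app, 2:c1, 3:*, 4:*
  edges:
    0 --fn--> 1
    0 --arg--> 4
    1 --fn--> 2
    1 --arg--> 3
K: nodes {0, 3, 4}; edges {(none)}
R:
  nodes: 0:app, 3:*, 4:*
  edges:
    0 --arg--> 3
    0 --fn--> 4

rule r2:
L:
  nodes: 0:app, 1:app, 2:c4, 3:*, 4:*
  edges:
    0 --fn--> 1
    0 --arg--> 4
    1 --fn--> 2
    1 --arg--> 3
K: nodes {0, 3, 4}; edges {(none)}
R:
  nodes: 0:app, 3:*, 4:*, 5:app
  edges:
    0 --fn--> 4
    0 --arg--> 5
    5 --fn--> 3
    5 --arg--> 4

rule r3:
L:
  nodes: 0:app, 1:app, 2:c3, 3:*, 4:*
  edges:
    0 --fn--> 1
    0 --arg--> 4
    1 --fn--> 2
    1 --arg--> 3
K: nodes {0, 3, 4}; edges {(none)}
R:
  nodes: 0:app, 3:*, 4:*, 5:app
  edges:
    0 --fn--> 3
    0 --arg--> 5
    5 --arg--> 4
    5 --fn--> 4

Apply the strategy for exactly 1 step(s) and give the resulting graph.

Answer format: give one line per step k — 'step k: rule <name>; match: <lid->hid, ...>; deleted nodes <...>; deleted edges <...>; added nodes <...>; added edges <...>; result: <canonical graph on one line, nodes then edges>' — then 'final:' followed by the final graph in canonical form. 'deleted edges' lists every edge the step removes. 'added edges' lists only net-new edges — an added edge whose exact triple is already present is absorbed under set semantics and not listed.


step 1: rule r3; match: 0->8, 1->6, 2->1, 3->2, 4->7; deleted nodes 1, 6; deleted edges (6,1,fn); (6,2,arg); (8,6,fn); (8,7,arg); added nodes 9; added edges (8,2,fn); (8,9,arg); (9,7,arg); (9,7,fn); result: nodes: 2:c3, 7:c4, 8:app, 9:app edges: (8,2,fn); (8,9,arg); (9,7,arg); (9,7,fn)
final:
nodes: 2:c3, 7:c4, 8:app, 9:app
edges: (8,2,fn); (8,9,arg); (9,7,arg); (9,7,fn)


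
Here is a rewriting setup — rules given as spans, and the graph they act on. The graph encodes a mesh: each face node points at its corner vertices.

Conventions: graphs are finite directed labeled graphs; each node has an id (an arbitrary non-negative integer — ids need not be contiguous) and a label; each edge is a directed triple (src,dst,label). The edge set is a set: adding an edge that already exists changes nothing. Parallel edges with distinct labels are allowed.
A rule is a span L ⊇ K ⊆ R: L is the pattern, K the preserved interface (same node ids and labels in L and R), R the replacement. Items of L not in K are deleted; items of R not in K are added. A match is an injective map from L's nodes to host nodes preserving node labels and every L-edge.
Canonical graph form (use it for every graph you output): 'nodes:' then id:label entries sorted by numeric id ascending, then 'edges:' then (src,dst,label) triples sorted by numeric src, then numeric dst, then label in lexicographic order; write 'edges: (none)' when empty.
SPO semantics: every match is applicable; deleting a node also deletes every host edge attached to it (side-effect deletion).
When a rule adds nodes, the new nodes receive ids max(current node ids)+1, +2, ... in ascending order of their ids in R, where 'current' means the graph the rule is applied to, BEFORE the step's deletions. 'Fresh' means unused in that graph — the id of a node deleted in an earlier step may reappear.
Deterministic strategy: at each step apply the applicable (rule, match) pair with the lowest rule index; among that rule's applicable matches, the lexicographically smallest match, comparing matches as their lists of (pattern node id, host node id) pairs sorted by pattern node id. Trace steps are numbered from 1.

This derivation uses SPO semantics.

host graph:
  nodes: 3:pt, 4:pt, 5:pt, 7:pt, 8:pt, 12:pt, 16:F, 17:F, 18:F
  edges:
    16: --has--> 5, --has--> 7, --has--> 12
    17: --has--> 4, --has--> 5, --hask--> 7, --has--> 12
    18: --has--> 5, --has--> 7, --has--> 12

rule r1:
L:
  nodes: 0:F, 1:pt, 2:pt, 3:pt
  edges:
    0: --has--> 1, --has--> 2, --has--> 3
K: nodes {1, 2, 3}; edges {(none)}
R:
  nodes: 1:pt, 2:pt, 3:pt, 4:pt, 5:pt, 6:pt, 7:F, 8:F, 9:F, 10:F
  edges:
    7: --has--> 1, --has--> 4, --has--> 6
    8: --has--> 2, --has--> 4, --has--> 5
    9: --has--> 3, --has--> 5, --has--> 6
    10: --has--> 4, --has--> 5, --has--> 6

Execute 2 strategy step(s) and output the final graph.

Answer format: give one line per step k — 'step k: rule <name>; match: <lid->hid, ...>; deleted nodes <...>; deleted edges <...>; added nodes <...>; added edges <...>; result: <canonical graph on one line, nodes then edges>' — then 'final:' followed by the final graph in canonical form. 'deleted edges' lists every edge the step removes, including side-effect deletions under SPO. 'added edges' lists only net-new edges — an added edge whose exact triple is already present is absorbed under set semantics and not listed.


step 1: rule r1; match: 0->16, 1->5, 2->7, 3->12; deleted nodes 16; deleted edges (16,5,has); (16,7,has); (16,12,has); added nodes 19, 20, 21, 22, 23, 24, 25; added edges (22,5,has); (22,19,has); (22,21,has); (23,7,has); (23,19,has); (23,20,has); (24,12,has); (24,20,has); (24,21,has); (25,19,has); (25,20,has); (25,21,has); result: nodes: 3:pt, 4:pt, 5:pt, 7:pt, 8:pt, 12:pt, 17:F, 18:F, 19:pt, 20:pt, 21:pt, 22:F, 23:F, 24:F, 25:F edges: (17,4,has); (17,5,has); (17,7,hask); (17,12,has); (18,5,has); (18,7,has); (18,12,has); (22,5,has); (22,19,has); (22,21,has); (23,7,has); (23,19,has); (23,20,has); (24,12,has); (24,20,has); (24,21,has); (25,19,has); (25,20,has); (25,21,has)
step 2: rule r1; match: 0->17, 1->4, 2->5, 3->12; deleted nodes 17; deleted edges (17,4,has); (17,5,has); (17,7,hask); (17,12,has); added nodes 26, 27, 28, 29, 30, 31, 32; added edges (29,4,has); (29,26,has); (29,28,has); (30,5,has); (30,26,has); (30,27,has); (31,12,has); (31,27,has); (31,28,has); (32,26,has); (32,27,has); (32,28,has); result: nodes: 3:pt, 4:pt, 5:pt, 7:pt, 8:pt, 12:pt, 18:F, 19:pt, 20:pt, 21:pt, 22:F, 23:F, 24:F, 25:F, 26:pt, 27:pt, 28:pt, 29:F, 30:F, 31:F, 32:F edges: (18,5,has); (18,7,has); (18,12,has); (22,5,has); (22,19,has); (22,21,has); (23,7,has); (23,19,has); (23,20,has); (24,12,has); (24,20,has); (24,21,has); (25,19,has); (25,20,has); (25,21,has); (29,4,has); (29,26,has); (29,28,has); (30,5,has); (30,26,has); (30,27,has); (31,12,has); (31,27,has); (31,28,has); (32,26,has); (32,27,has); (32,28,has)
final:
nodes: 3:pt, 4:pt, 5:pt, 7:pt, 8:pt, 12:pt, 18:F, 19:pt, 20:pt, 21:pt, 22:F, 23:F, 24:F, 25:F, 26:pt, 27:pt, 28:pt, 29:F, 30:F, 31:F, 32:F
edges: (18,5,has); (18,7,has); (18,12,has); (22,5,has); (22,19,has); (22,21,has); (23,7,has); (23,19,has); (23,20,has); (24,12,has); (24,20,has); (24,21,has); (25,19,has); (25,20,has); (25,21,has); (29,4,has); (29,26,has); (29,28,has); (30,5,has); (30,26,has); (30,27,has); (31,12,has); (31,27,has); (31,28,has); (32,26,has); (32,27,has); (32,28,has)


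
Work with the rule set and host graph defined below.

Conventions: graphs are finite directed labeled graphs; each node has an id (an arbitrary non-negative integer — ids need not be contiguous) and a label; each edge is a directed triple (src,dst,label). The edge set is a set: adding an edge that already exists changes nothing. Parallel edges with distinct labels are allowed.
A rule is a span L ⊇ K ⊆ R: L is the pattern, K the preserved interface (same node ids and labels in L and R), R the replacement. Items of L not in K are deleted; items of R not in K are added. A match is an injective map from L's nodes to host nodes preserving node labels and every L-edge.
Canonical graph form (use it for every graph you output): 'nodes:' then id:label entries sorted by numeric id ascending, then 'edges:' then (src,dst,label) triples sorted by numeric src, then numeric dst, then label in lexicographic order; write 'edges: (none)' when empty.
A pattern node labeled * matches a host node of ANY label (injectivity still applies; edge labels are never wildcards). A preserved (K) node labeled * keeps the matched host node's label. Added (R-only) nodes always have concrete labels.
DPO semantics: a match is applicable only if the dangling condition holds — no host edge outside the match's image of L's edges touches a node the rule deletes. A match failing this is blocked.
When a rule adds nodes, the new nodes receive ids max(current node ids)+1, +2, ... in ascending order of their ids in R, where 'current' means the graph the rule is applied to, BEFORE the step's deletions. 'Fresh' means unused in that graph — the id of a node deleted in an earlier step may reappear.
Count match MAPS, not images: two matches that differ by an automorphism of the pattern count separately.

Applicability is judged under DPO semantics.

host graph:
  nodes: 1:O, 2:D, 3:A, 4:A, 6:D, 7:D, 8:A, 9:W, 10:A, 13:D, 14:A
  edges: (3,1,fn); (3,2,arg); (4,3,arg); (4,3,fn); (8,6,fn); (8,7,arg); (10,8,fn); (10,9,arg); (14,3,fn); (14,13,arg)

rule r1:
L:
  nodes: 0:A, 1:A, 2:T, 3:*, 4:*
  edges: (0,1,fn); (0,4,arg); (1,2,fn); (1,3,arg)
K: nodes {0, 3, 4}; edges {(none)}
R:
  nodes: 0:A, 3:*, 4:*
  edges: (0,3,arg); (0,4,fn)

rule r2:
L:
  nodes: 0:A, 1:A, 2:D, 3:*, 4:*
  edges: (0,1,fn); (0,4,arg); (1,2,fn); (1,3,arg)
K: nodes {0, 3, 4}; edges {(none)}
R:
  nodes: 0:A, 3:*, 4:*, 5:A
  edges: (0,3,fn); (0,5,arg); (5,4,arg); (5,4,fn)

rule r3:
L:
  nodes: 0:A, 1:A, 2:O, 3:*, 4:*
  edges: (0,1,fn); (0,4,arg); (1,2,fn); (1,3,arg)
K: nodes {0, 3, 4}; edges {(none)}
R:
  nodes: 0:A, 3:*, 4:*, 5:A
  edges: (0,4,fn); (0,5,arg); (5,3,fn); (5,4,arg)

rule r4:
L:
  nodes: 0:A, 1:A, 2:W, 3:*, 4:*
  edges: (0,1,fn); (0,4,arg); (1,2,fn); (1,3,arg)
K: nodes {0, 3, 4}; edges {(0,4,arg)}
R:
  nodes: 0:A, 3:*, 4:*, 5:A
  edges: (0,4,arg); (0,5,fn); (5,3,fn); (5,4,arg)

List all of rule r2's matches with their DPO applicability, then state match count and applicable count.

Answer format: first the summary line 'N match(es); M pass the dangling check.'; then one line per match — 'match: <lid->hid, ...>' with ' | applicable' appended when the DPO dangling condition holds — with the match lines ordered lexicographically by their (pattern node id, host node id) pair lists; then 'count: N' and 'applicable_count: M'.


1 match(es); 1 pass the dangling check.
match: 0->10, 1->8, 2->6, 3->7, 4->9 | applicable
count: 1
applicable_count: 1


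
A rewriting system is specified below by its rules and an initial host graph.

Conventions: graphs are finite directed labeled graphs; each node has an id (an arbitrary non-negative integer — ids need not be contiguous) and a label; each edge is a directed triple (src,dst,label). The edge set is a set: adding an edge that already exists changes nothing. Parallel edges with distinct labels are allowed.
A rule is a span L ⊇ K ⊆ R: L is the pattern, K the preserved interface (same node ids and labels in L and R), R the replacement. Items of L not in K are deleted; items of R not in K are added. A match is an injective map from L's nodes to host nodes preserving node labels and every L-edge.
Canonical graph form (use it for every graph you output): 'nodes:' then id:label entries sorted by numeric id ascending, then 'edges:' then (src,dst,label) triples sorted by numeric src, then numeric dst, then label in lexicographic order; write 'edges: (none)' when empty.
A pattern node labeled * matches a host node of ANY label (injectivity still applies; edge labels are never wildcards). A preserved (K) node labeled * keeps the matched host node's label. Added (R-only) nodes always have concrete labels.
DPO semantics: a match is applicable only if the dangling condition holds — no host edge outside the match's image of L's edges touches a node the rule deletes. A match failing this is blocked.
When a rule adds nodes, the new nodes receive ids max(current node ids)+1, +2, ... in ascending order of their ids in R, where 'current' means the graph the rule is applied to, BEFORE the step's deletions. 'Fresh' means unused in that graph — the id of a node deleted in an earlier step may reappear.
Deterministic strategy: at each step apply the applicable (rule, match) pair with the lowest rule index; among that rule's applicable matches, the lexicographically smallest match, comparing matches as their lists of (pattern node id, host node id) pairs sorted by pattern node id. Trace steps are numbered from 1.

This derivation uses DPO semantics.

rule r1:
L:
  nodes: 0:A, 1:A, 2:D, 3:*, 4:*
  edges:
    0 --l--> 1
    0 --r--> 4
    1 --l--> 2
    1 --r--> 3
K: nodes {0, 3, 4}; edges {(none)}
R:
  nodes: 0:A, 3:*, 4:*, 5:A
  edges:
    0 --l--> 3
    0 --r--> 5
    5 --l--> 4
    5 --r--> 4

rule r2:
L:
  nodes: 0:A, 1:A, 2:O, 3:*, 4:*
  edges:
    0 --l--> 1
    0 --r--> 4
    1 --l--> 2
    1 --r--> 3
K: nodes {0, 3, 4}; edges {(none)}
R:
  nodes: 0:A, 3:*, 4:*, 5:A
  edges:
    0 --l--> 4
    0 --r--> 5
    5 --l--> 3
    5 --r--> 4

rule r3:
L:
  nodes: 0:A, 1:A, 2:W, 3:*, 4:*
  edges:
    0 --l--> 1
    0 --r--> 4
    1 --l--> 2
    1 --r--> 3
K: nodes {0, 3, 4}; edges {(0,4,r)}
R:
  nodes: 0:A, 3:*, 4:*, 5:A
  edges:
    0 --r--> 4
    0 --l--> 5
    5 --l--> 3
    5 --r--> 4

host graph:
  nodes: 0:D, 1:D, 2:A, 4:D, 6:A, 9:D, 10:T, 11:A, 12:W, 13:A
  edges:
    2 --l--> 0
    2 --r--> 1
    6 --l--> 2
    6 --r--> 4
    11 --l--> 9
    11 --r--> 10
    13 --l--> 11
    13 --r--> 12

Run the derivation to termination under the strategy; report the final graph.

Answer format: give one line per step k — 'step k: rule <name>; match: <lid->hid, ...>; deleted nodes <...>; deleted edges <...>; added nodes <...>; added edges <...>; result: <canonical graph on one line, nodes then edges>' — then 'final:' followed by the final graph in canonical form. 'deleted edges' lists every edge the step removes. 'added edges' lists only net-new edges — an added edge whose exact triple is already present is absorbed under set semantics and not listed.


step 1: rule r1; match: 0->6, 1->2, 2->0, 3->1, 4->4; deleted nodes 0, 2; deleted edges (2,0,l); (2,1,r); (6,2,l); (6,4,r); added nodes 14; added edges (6,1,l); (6,14,r); (14,4,l); (14,4,r); result: nodes: 1:D, 4:D, 6:A, 9:D, 10:T, 11:A, 12:W, 13:A, 14:A edges: (6,1,l); (6,14,r); (11,9,l); (11,10,r); (13,11,l); (13,12,r); (14,4,l); (14,4,r)
step 2: rule r1; match: 0->13, 1->11, 2->9, 3->10, 4->12; deleted nodes 9, 11; deleted edges (11,9,l); (11,10,r); (13,11,l); (13,12,r); added nodes 15; added edges (13,10,l); (13,15,r); (15,12,l); (15,12,r); result: nodes: 1:D, 4:D, 6:A, 10:T, 12:W, 13:A, 14:A, 15:A edges: (6,1,l); (6,14,r); (13,10,l); (13,15,r); (14,4,l); (14,4,r); (15,12,l); (15,12,r)
final:
nodes: 1:D, 4:D, 6:A, 10:T, 12:W, 13:A, 14:A, 15:A
edges: (6,1,l); (6,14,r); (13,10,l); (13,15,r); (14,4,l); (14,4,r); (15,12,l); (15,12,r)


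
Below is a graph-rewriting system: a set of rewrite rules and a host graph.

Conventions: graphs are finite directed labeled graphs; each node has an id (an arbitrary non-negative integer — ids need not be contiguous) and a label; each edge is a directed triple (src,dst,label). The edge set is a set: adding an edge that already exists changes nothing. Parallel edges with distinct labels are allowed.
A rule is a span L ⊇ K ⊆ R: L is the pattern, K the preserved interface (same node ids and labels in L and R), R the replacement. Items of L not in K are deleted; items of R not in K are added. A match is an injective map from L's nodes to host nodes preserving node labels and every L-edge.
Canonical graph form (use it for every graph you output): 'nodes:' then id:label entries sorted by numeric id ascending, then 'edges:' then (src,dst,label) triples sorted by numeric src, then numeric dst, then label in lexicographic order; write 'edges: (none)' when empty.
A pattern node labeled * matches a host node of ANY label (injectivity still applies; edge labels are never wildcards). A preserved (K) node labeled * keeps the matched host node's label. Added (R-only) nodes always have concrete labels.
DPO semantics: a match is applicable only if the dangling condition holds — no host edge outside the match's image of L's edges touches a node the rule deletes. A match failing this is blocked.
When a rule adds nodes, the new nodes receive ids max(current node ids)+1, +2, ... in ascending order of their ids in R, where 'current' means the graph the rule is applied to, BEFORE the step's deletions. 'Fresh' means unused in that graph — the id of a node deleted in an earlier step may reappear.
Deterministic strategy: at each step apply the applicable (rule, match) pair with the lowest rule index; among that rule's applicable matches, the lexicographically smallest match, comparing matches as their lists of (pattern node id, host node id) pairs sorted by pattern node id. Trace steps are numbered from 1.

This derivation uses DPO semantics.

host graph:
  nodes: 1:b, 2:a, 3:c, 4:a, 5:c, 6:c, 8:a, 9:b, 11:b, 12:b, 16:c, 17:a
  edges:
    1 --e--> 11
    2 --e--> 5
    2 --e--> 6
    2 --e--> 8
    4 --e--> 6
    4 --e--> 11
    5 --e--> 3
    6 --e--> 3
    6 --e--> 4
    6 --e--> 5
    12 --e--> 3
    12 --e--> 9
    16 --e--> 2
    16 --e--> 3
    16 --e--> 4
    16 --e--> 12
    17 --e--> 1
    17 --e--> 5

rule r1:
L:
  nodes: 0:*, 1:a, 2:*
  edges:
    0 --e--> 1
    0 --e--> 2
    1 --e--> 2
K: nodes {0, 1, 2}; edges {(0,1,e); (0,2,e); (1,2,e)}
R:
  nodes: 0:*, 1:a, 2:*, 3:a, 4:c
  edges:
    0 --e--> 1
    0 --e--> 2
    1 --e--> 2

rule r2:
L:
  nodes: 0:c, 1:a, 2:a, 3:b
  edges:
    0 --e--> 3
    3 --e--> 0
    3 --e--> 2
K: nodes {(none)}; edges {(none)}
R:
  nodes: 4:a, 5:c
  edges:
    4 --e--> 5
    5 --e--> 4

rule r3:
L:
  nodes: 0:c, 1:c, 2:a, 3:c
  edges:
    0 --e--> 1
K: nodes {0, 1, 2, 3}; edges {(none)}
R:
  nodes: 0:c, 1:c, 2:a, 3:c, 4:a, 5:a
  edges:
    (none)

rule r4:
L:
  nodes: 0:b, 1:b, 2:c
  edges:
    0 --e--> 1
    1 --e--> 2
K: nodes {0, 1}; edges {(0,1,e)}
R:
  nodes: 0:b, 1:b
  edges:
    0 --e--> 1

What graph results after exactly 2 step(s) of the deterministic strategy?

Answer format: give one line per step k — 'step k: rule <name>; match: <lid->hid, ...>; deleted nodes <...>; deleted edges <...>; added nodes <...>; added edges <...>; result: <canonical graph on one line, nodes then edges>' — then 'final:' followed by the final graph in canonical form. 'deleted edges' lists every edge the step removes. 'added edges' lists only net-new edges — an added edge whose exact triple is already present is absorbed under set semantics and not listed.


step 1: rule r3; match: 0->5, 1->3, 2->2, 3->6; deleted nodes (none); deleted edges (5,3,e); added nodes 18, 19; added edges (none); result: nodes: 1:b, 2:a, 3:c, 4:a, 5:c, 6:c, 8:a, 9:b, 11:b, 12:b, 16:c, 17:a, 18:a, 19:a edges: (1,11,e); (2,5,e); (2,6,e); (2,8,e); (4,6,e); (4,11,e); (6,3,e); (6,4,e); (6,5,e); (12,3,e); (12,9,e); (16,2,e); (16,3,e); (16,4,e); (16,12,e); (17,1,e); (17,5,e)
step 2: rule r3; match: 0->6, 1->3, 2->2, 3->5; deleted nodes (none); deleted edges (6,3,e); added nodes 20, 21; added edges (none); result: nodes: 1:b, 2:a, 3:c, 4:a, 5:c, 6:c, 8:a, 9:b, 11:b, 12:b, 16:c, 17:a, 18:a, 19:a, 20:a, 21:a edges: (1,11,e); (2,5,e); (2,6,e); (2,8,e); (4,6,e); (4,11,e); (6,4,e); (6,5,e); (12,3,e); (12,9,e); (16,2,e); (16,3,e); (16,4,e); (16,12,e); (17,1,e); (17,5,e)
final:
nodes: 1:b, 2:a, 3:c, 4:a, 5:c, 6:c, 8:a, 9:b, 11:b, 12:b, 16:c, 17:a, 18:a, 19:a, 20:a, 21:a
edges: (1,11,e); (2,5,e); (2,6,e); (2,8,e); (4,6,e); (4,11,e); (6,4,e); (6,5,e); (12,3,e); (12,9,e); (16,2,e); (16,3,e); (16,4,e); (16,12,e); (17,1,e); (17,5,e)


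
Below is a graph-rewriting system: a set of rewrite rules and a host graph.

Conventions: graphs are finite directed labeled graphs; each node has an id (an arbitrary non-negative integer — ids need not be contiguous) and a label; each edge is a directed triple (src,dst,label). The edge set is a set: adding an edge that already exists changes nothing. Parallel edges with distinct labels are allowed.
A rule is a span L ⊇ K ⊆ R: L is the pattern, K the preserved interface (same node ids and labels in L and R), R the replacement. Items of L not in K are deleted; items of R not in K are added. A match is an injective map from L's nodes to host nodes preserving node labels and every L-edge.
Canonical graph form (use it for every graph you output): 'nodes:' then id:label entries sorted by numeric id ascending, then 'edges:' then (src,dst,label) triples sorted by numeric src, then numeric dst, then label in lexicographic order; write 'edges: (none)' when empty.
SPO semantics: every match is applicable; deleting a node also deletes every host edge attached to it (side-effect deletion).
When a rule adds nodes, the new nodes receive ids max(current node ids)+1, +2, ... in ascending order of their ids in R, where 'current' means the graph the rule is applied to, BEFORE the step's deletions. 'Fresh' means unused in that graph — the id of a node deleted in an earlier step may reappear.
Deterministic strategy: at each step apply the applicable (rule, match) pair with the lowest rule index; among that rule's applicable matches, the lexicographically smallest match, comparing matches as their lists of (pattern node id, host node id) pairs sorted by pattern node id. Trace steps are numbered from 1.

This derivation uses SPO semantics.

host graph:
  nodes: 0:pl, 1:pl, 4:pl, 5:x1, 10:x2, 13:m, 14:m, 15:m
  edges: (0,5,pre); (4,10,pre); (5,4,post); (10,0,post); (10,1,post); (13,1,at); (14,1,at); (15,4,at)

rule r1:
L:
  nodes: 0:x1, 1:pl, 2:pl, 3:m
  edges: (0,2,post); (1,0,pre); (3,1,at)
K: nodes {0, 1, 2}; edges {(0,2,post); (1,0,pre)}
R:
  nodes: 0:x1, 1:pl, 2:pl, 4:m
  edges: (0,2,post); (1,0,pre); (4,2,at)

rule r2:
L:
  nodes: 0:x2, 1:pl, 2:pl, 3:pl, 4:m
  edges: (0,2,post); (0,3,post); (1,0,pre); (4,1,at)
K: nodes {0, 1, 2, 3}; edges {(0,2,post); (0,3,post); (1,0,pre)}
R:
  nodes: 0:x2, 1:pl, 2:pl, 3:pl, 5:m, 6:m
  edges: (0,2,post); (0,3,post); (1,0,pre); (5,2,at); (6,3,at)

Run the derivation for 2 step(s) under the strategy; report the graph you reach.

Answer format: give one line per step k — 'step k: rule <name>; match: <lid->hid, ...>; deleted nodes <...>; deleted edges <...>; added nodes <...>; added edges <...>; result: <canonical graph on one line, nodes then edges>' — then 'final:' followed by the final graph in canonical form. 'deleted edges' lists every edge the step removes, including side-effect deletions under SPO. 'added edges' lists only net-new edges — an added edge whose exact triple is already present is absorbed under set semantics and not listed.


step 1: rule r2; match: 0->10, 1->4, 2->0, 3->1, 4->15; deleted nodes 15; deleted edges (15,4,at); added nodes 16, 17; added edges (16,0,at); (17,1,at); result: nodes: 0:pl, 1:pl, 4:pl, 5:x1, 10:x2, 13:m, 14:m, 16:m, 17:m edges: (0,5,pre); (4,10,pre); (5,4,post); (10,0,post); (10,1,post); (13,1,at); (14,1,at); (16,0,at); (17,1,at)
step 2: rule r1; match: 0->5, 1->0, 2->4, 3->16; deleted nodes 16; deleted edges (16,0,at); added nodes 18; added edges (18,4,at); result: nodes: 0:pl, 1:pl, 4:pl, 5:x1, 10:x2, 13:m, 14:m, 17:m, 18:m edges: (0,5,pre); (4,10,pre); (5,4,post); (10,0,post); (10,1,post); (13,1,at); (14,1,at); (17,1,at); (18,4,at)
final:
nodes: 0:pl, 1:pl, 4:pl, 5:x1, 10:x2, 13:m, 14:m, 17:m, 18:m
edges: (0,5,pre); (4,10,pre); (5,4,post); (10,0,post); (10,1,post); (13,1,at); (14,1,at); (17,1,at); (18,4,at)


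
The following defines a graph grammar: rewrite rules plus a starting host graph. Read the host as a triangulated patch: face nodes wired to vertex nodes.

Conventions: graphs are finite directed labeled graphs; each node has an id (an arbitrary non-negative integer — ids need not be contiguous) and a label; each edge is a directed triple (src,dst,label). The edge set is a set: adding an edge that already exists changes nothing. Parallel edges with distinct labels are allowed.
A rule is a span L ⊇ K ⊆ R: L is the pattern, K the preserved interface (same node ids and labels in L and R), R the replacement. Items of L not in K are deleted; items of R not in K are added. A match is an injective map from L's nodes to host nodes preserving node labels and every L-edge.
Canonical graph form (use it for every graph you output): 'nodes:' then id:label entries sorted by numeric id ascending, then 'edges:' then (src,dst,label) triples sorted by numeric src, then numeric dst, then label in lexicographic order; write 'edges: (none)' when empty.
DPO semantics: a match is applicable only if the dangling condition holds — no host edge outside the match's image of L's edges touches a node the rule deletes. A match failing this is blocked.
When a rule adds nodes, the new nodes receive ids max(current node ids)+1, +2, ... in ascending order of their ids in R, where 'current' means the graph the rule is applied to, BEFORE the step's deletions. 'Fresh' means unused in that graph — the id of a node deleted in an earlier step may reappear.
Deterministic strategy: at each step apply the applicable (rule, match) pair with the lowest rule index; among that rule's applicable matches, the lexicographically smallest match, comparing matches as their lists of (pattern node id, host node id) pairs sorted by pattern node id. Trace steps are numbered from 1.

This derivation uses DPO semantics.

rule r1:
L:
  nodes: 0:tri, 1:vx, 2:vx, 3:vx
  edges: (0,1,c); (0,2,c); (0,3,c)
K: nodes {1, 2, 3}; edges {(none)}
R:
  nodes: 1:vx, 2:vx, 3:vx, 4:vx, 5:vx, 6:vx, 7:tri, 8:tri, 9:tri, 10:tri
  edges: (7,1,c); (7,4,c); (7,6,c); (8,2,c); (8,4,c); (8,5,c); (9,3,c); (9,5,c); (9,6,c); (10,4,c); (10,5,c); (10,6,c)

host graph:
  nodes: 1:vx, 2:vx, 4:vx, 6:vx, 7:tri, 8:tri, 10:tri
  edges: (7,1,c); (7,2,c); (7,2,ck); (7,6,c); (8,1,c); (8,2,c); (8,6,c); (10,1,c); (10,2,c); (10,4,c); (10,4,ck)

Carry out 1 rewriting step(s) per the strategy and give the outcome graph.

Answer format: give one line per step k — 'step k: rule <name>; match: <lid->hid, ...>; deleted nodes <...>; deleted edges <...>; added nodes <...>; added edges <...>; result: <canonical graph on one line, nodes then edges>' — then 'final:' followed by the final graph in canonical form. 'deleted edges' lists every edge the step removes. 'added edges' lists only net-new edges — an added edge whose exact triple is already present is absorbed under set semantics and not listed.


step 1: rule r1; match: 0->8, 1->1, 2->2, 3->6; deleted nodes 8; deleted edges (8,1,c); (8,2,c); (8,6,c); added nodes 11, 12, 13, 14, 15, 16, 17; added edges (14,1,c); (14,11,c); (14,13,c); (15,2,c); (15,11,c); (15,12,c); (16,6,c); (16,12,c); (16,13,c); (17,11,c); (17,12,c); (17,13,c); result: nodes: 1:vx, 2:vx, 4:vx, 6:vx, 7:tri, 10:tri, 11:vx, 12:vx, 13:vx, 14:tri, 15:tri, 16:tri, 17:tri edges: (7,1,c); (7,2,c); (7,2,ck); (7,6,c); (10,1,c); (10,2,c); (10,4,c); (10,4,ck); (14,1,c); (14,11,c); (14,13,c); (15,2,c); (15,11,c); (15,12,c); (16,6,c); (16,12,c); (16,13,c); (17,11,c); (17,12,c); (17,13,c)
final:
nodes: 1:vx, 2:vx, 4:vx, 6:vx, 7:tri, 10:tri, 11:vx, 12:vx, 13:vx, 14:tri, 15:tri, 16:tri, 17:tri
edges: (7,1,c); (7,2,c); (7,2,ck); (7,6,c); (10,1,c); (10,2,c); (10,4,c); (10,4,ck); (14,1,c); (14,11,c); (14,13,c); (15,2,c); (15,11,c); (15,12,c); (16,6,c); (16,12,c); (16,13,c); (17,11,c); (17,12,c); (17,13,c)
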